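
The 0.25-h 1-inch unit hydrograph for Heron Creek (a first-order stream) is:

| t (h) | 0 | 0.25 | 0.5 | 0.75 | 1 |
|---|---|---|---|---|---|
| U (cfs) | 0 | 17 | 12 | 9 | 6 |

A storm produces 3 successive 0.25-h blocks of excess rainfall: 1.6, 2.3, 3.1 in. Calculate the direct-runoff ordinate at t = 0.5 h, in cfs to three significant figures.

By discrete convolution, Q_j = Σ (P_i / 1 in) · U_{j−i}.
At t = 0.5 h (j=2): Q = (1.6/1)·12 + (2.3/1)·17 + (3.1/1)·0 = 58.3 cfs.

Q ≈ 58.3 cfs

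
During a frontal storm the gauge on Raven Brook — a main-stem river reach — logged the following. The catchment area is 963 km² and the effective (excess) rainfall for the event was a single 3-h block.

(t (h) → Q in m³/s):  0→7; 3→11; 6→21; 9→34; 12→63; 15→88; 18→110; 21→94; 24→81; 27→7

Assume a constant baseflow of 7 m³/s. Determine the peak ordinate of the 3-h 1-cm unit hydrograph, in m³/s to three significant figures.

Direct runoff: 0.0, 4.0, 14.0, 27.0, 56.0, 81.0, 103.0, 87.0, 74.0, 0.0 m³/s; ΣQ_DR = 446.0 m³/s, peak = 103.0 m³/s.
Runoff depth d = ΣQ_DR·Δt / A = 446.0 × 10800 / (963 km²) = 5.002 mm.
The 1-cm UH is the DRH scaled by (10 mm)/d, so U_p = 103.0 × 10/5.002 = 206 m³/s.

U_p ≈ 206 m³/s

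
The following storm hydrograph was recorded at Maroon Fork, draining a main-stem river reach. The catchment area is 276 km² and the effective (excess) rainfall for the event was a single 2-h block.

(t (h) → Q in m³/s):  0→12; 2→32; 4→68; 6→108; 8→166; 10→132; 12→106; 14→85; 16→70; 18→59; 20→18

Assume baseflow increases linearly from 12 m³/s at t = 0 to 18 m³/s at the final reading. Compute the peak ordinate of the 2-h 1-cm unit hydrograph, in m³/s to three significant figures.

U_p ≈ 84.1 m³/s

Direct runoff: 0.00, 19.40, 54.80, 94.20, 151.60, 117.00, 90.40, 68.80, 53.20, 41.60, 0.00 m³/s; ΣQ_DR = 691.0 m³/s, peak = 151.60 m³/s.
Runoff depth d = ΣQ_DR·Δt / A = 691.0 × 7200 / (276 km²) = 18.03 mm.
The 1-cm UH is the DRH scaled by (10 mm)/d, so U_p = 151.60 × 10/18.03 = 84.1 m³/s.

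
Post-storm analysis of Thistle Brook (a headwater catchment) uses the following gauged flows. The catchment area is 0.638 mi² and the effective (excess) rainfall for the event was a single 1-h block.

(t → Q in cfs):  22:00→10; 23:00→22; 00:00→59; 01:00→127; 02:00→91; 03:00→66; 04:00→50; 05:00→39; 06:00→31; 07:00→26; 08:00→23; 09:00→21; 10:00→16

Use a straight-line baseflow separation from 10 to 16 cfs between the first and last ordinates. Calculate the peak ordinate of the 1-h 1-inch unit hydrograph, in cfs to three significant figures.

U_p ≈ 115 cfs

Direct runoff: 0.00, 11.50, 48.00, 115.50, 79.00, 53.50, 37.00, 25.50, 17.00, 11.50, 8.00, 5.50, 0.00 cfs; ΣQ_DR = 412.0 cfs, peak = 115.50 cfs.
Runoff depth d = ΣQ_DR·Δt / A = 412.0 × 3600 / (0.638 mi²) = 1.001 in.
The 1-inch UH is the DRH scaled by (1 in)/d, so U_p = 115.50 × 1/1.001 = 115 cfs.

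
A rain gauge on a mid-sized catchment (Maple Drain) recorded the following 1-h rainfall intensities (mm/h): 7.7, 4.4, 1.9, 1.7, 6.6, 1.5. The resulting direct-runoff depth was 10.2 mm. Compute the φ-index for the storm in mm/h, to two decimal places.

φ ≈ 2.83 mm/h

Only the 3 blocks with intensity above φ contribute runoff: 7.7, 4.4, 6.6 mm/h.
Σ(I−φ)·Δt = d  ⇒  (7.7+4.4+6.6 − 3φ)·1 = 10.2
φ = (18.70 − 10.2/1) / 3 = 2.83 mm/h.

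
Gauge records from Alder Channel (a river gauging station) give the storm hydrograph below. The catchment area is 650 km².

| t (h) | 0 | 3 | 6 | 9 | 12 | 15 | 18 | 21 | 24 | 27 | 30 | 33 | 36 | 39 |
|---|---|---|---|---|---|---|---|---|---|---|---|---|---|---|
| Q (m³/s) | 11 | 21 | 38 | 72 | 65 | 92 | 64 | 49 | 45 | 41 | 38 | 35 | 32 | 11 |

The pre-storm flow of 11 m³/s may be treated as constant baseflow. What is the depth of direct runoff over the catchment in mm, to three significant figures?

d ≈ 7.64 mm

Direct runoff: 0.0, 10.0, 27.0, 61.0, 54.0, 81.0, 53.0, 38.0, 34.0, 30.0, 27.0, 24.0, 21.0, 0.0 m³/s; ΣQ_DR = 460.0 m³/s.
V = ΣQ_DR · Δt = 460.0 × 10800 s = 4.968 × 10^6 m³.
Over A = 650 km², depth = V / A = 7.64 mm.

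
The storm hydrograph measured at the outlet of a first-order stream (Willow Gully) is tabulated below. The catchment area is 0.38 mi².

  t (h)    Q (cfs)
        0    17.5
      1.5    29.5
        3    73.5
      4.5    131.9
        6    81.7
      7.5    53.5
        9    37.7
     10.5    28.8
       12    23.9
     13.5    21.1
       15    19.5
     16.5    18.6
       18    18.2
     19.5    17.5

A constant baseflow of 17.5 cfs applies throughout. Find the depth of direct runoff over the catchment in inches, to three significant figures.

d ≈ 2.01 in

Direct runoff: 0.0, 12.0, 56.0, 114.4, 64.2, 36.0, 20.2, 11.3, 6.4, 3.6, 2.0, 1.1, 0.7, 0.0 cfs; ΣQ_DR = 327.9 cfs.
V = ΣQ_DR · Δt = 327.9 × 5400 s = 1.771 × 10^6 ft³.
Over A = 0.38 mi², depth = V / A = 2.01 in.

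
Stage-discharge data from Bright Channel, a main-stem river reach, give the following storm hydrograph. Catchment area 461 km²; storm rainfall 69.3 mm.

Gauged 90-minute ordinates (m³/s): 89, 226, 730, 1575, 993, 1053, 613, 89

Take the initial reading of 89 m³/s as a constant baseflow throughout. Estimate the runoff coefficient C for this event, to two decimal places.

C ≈ 0.79

ΣQ_DR = 4656 m³/s; V = ΣQ_DR·Δt = 2.514 × 10^7 m³.
Runoff depth d = V / A = 54.54 mm.
C = d / P = 54.54 / 69.3 = 0.79.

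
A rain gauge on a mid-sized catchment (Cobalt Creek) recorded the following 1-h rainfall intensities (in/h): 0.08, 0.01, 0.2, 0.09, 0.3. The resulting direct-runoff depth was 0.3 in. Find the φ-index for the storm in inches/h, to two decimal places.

Only the 2 blocks with intensity above φ contribute runoff: 0.2, 0.3 in/h.
Σ(I−φ)·Δt = d  ⇒  (0.2+0.3 − 2φ)·1 = 0.3
φ = (0.5000 − 0.3/1) / 2 = 0.10 in/h.

φ ≈ 0.10 in/h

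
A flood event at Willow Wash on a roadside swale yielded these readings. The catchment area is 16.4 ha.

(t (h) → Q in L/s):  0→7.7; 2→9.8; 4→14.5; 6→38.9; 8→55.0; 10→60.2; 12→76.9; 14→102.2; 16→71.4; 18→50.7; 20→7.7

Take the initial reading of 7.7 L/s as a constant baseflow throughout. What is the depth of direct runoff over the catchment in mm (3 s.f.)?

d ≈ 18.0 mm

Direct runoff: 0.0, 2.1, 6.8, 31.2, 47.3, 52.5, 69.2, 94.5, 63.7, 43.0, 0.0 L/s; ΣQ_DR = 410.3 L/s.
V = ΣQ_DR · Δt = 410.3 × 7200 s = 2.954 × 10^6 L.
Over A = 16.4 ha, depth = V / A = 18.0 mm.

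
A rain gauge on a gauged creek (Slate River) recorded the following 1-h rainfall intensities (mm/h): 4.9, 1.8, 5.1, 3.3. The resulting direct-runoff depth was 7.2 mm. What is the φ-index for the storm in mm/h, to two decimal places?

φ ≈ 2.03 mm/h

Only the 3 blocks with intensity above φ contribute runoff: 4.9, 5.1, 3.3 mm/h.
Σ(I−φ)·Δt = d  ⇒  (4.9+5.1+3.3 − 3φ)·1 = 7.2
φ = (13.30 − 7.2/1) / 3 = 2.03 mm/h.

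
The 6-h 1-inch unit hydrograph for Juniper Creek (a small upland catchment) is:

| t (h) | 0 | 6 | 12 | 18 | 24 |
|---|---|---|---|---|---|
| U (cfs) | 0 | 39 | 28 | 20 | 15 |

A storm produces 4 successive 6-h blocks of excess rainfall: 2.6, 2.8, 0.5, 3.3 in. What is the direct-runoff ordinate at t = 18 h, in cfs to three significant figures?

Q ≈ 150 cfs

By discrete convolution, Q_j = Σ (P_i / 1 in) · U_{j−i}.
At t = 18 h (j=3): Q = (2.6/1)·20 + (2.8/1)·28 + (0.5/1)·39 + (3.3/1)·0 = 150 cfs.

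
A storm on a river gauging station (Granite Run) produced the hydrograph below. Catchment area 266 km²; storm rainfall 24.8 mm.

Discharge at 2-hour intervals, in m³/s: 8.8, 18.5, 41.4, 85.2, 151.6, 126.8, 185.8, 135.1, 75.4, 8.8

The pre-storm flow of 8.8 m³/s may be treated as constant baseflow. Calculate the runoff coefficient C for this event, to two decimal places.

C ≈ 0.82

ΣQ_DR = 749.4 m³/s; V = ΣQ_DR·Δt = 5.396 × 10^6 m³.
Runoff depth d = V / A = 20.28 mm.
C = d / P = 20.28 / 24.8 = 0.82.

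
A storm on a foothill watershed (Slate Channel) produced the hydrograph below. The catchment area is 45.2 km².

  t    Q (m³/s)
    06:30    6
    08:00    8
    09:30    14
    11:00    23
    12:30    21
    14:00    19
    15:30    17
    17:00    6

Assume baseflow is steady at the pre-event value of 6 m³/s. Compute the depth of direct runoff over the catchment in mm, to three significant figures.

Direct runoff: 0.0, 2.0, 8.0, 17.0, 15.0, 13.0, 11.0, 0.0 m³/s; ΣQ_DR = 66.00 m³/s.
V = ΣQ_DR · Δt = 66.00 × 5400 s = 3.564 × 10^5 m³.
Over A = 45.2 km², depth = V / A = 7.88 mm.

d ≈ 7.88 mm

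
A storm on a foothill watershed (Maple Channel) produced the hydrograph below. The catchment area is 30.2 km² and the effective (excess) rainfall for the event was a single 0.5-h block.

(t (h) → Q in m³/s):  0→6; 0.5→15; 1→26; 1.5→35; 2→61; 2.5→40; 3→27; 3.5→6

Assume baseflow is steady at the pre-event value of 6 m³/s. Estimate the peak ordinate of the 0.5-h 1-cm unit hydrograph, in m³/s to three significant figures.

U_p ≈ 54.9 m³/s

Direct runoff: 0.0, 9.0, 20.0, 29.0, 55.0, 34.0, 21.0, 0.0 m³/s; ΣQ_DR = 168.0 m³/s, peak = 55.0 m³/s.
Runoff depth d = ΣQ_DR·Δt / A = 168.0 × 1800 / (30.2 km²) = 10.01 mm.
The 1-cm UH is the DRH scaled by (10 mm)/d, so U_p = 55.0 × 10/10.01 = 54.9 m³/s.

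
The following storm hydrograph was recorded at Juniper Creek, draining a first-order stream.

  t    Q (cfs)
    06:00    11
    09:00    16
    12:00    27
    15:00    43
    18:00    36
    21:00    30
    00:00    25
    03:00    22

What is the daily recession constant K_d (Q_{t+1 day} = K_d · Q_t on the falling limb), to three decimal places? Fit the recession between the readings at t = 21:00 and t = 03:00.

Between t = 21:00 and t = 03:00 the flow falls from 30 to 22 cfs over 2×3 h = 6 h.
Per-interval ratio K = (22/30)^(1/2) = 0.8563; K_d = K^(24/3) = 0.289.

K_d ≈ 0.289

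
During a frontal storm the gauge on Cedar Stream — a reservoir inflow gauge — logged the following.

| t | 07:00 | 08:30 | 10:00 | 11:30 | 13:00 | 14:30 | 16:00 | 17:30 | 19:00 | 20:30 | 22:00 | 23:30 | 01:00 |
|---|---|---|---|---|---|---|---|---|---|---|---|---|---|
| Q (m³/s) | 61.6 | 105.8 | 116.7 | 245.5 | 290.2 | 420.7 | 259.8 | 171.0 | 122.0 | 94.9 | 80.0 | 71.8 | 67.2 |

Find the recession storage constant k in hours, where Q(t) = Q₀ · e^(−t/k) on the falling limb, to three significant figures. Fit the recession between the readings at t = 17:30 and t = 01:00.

k ≈ 8.03 h

On the falling limb, Q drops from 171.0 to 67.2 m³/s between t = 17:30 and t = 01:00 (Δt = 7.5 h).
k = −Δt / ln(Q₂/Q₁) = −7.5 / ln(67.2/171.0) = 8.03 h.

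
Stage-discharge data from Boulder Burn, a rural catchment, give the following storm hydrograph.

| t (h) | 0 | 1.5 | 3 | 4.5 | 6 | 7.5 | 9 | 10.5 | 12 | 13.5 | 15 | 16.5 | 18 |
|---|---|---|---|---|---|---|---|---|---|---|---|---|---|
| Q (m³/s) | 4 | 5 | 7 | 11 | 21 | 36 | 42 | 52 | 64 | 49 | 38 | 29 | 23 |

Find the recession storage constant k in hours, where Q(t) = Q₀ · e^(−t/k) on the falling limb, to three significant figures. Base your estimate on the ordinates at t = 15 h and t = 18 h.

On the falling limb, Q drops from 38 to 23 m³/s between t = 15 h and t = 18 h (Δt = 3 h).
k = −Δt / ln(Q₂/Q₁) = −3 / ln(23/38) = 5.98 h.

k ≈ 5.98 h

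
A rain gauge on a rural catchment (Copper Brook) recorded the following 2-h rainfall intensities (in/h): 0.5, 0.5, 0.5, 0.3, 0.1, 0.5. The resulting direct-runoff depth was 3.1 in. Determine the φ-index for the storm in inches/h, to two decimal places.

φ ≈ 0.15 in/h

Only the 5 blocks with intensity above φ contribute runoff: 0.5, 0.5, 0.5, 0.3, 0.5 in/h.
Σ(I−φ)·Δt = d  ⇒  (0.5+0.5+0.5+0.3+0.5 − 5φ)·2 = 3.1
φ = (2.300 − 3.1/2) / 5 = 0.15 in/h.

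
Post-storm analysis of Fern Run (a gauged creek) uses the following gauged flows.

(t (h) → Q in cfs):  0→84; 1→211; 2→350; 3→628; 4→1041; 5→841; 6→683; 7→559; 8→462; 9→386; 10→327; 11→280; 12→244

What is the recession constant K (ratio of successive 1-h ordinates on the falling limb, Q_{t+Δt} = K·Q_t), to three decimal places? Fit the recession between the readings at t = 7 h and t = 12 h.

Using the recession-limb readings at t = 7 h and t = 12 h: Q falls from 559 to 244 cfs over 5 intervals.
K = (Q₂/Q₁)^(1/5) = (244/559)^(1/5) = 0.847.

K ≈ 0.847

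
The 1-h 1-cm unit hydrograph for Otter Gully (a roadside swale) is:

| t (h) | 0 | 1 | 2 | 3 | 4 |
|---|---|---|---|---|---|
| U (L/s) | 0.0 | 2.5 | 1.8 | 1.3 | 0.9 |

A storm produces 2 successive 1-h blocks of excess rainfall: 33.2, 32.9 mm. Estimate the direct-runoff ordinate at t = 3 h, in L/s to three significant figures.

Q ≈ 10.2 L/s

By discrete convolution, Q_j = Σ (P_i / 10 mm) · U_{j−i}.
At t = 3 h (j=3): Q = (33.2/10)·1.3 + (32.9/10)·1.8 = 10.2 L/s.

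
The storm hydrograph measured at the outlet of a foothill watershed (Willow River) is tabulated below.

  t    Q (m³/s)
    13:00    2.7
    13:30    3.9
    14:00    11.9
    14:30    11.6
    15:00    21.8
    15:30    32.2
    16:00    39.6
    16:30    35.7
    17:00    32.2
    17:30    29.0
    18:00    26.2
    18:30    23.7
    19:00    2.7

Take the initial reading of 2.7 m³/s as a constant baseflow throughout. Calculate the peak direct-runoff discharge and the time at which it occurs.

Q_p = 36.9 m³/s at t = 16:00

Subtracting baseflow gives direct-runoff ordinates: 0.0, 1.2, 9.2, 8.9, 19.1, 29.5, 36.9, 33.0, 29.5, 26.3, 23.5, 21.0, 0.0 m³/s.
The maximum is 36.9 m³/s, occurring at the reading for t = 16:00.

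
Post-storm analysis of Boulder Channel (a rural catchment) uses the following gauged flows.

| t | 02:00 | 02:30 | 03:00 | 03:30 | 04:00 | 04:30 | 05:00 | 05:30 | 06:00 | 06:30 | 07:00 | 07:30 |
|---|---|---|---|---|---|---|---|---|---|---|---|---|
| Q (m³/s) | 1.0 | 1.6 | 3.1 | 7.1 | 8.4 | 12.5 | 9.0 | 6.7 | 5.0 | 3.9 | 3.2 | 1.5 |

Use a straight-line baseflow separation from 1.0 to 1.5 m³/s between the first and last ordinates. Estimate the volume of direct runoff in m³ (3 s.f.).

Direct-runoff ordinates (Q − Q_b): 0.00, 0.55, 2.01, 5.96, 7.22, 11.27, 7.73, 5.38, 3.64, 2.49, 1.75, 0.00 m³/s.
ΣQ_DR = 48.00 m³/s.
With Δt = 0.5 h = 1800 s, V = ΣQ_DR · Δt = 48.00 × 1800 = 86400 m³.

V ≈ 86400 m³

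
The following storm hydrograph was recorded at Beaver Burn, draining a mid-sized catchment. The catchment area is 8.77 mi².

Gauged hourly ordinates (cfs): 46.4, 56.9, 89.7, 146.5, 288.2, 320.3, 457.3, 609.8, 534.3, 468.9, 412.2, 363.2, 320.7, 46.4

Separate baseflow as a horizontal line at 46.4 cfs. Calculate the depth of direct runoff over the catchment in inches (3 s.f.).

d ≈ 0.620 in

Direct runoff: 0.0, 10.5, 43.3, 100.1, 241.8, 273.9, 410.9, 563.4, 487.9, 422.5, 365.8, 316.8, 274.3, 0.0 cfs; ΣQ_DR = 3511 cfs.
V = ΣQ_DR · Δt = 3511 × 3600 s = 1.264 × 10^7 ft³.
Over A = 8.77 mi², depth = V / A = 0.620 in.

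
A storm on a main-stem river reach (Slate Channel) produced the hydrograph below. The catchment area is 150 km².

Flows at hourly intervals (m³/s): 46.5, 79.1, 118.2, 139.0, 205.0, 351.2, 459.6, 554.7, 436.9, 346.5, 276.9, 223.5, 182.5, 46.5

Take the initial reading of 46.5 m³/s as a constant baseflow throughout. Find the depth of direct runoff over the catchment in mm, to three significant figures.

d ≈ 67.6 mm

Direct runoff: 0.0, 32.6, 71.7, 92.5, 158.5, 304.7, 413.1, 508.2, 390.4, 300.0, 230.4, 177.0, 136.0, 0.0 m³/s; ΣQ_DR = 2815 m³/s.
V = ΣQ_DR · Δt = 2815 × 3600 s = 1.013 × 10^7 m³.
Over A = 150 km², depth = V / A = 67.6 mm.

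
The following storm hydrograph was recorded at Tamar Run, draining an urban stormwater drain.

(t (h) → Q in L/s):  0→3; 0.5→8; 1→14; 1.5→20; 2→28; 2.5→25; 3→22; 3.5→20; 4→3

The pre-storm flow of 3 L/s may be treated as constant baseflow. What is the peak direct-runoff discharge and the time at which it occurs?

Subtracting baseflow gives direct-runoff ordinates: 0.0, 5.0, 11.0, 17.0, 25.0, 22.0, 19.0, 17.0, 0.0 L/s.
The maximum is 25.0 L/s, occurring at the reading for t = 2 h.

Q_p = 25.0 L/s at t = 2 h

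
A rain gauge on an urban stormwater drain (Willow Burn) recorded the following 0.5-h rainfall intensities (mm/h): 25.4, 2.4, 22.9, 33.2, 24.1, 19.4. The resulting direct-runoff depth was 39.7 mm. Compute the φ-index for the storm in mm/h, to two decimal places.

φ ≈ 9.12 mm/h

Only the 5 blocks with intensity above φ contribute runoff: 25.4, 22.9, 33.2, 24.1, 19.4 mm/h.
Σ(I−φ)·Δt = d  ⇒  (25.4+22.9+33.2+24.1+19.4 − 5φ)·0.5 = 39.7
φ = (125.0 − 39.7/0.5) / 5 = 9.12 mm/h.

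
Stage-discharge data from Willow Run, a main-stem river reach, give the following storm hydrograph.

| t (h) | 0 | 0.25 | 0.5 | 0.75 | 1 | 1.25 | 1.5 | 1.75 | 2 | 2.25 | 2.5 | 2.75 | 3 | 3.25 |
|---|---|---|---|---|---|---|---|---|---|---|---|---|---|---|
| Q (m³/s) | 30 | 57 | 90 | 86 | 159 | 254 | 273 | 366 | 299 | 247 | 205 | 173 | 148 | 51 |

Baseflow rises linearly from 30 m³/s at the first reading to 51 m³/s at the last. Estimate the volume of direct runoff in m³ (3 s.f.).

V ≈ 1.68 × 10^6 m³

Direct-runoff ordinates (Q − Q_b): 0.00, 25.38, 56.77, 51.15, 122.54, 215.92, 233.31, 324.69, 256.08, 202.46, 158.85, 125.23, 98.62, 0.00 m³/s.
ΣQ_DR = 1871 m³/s.
With Δt = 0.25 h = 900 s, V = ΣQ_DR · Δt = 1871 × 900 = 1.68 × 10^6 m³.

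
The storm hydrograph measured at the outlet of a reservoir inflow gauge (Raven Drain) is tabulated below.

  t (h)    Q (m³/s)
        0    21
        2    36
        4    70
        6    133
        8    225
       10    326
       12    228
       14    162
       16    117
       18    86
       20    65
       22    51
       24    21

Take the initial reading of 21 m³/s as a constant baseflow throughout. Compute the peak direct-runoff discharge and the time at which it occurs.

Q_p = 305.0 m³/s at t = 10 h

Subtracting baseflow gives direct-runoff ordinates: 0.0, 15.0, 49.0, 112.0, 204.0, 305.0, 207.0, 141.0, 96.0, 65.0, 44.0, 30.0, 0.0 m³/s.
The maximum is 305.0 m³/s, occurring at the reading for t = 10 h.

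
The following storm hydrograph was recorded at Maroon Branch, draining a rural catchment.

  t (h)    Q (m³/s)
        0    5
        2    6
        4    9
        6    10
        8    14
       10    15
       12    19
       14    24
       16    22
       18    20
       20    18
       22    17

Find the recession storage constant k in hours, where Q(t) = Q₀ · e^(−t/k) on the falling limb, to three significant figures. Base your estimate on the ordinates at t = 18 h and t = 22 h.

On the falling limb, Q drops from 20 to 17 m³/s between t = 18 h and t = 22 h (Δt = 4 h).
k = −Δt / ln(Q₂/Q₁) = −4 / ln(17/20) = 24.6 h.

k ≈ 24.6 h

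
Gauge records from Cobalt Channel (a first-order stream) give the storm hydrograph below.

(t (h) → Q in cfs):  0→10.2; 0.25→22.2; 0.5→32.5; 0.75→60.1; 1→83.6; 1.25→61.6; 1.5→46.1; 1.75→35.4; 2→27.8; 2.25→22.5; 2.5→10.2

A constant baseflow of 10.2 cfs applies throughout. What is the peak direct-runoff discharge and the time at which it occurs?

Subtracting baseflow gives direct-runoff ordinates: 0.0, 12.0, 22.3, 49.9, 73.4, 51.4, 35.9, 25.2, 17.6, 12.3, 0.0 cfs.
The maximum is 73.4 cfs, occurring at the reading for t = 1 h.

Q_p = 73.4 cfs at t = 1 h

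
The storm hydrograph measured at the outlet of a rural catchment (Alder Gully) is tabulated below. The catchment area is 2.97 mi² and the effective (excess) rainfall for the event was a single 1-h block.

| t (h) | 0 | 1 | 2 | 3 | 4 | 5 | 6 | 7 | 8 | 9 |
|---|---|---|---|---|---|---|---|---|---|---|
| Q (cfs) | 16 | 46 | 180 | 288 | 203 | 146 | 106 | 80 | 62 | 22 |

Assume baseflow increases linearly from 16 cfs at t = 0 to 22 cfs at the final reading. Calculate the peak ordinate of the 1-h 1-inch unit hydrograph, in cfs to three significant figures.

Direct runoff: 0.00, 29.33, 162.67, 270.00, 184.33, 126.67, 86.00, 59.33, 40.67, 0.00 cfs; ΣQ_DR = 959.0 cfs, peak = 270.00 cfs.
Runoff depth d = ΣQ_DR·Δt / A = 959.0 × 3600 / (2.97 mi²) = 0.5004 in.
The 1-inch UH is the DRH scaled by (1 in)/d, so U_p = 270.00 × 1/0.5004 = 540 cfs.

U_p ≈ 540 cfs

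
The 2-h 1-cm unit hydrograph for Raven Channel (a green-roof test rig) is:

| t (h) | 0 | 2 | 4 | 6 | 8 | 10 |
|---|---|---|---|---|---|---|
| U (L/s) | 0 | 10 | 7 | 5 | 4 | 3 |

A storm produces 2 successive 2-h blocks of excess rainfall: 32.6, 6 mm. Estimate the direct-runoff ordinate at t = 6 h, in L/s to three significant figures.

By discrete convolution, Q_j = Σ (P_i / 10 mm) · U_{j−i}.
At t = 6 h (j=3): Q = (32.6/10)·5 + (6/10)·7 = 20.5 L/s.

Q ≈ 20.5 L/s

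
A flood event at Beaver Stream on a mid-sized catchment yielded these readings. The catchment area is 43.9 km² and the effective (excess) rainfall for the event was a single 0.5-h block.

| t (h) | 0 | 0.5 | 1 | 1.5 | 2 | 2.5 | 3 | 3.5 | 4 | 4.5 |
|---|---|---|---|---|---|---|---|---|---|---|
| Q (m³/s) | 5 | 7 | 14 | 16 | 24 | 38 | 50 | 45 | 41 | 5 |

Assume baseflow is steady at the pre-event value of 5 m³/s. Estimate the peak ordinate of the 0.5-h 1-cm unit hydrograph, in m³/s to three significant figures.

U_p ≈ 56.3 m³/s

Direct runoff: 0.0, 2.0, 9.0, 11.0, 19.0, 33.0, 45.0, 40.0, 36.0, 0.0 m³/s; ΣQ_DR = 195.0 m³/s, peak = 45.0 m³/s.
Runoff depth d = ΣQ_DR·Δt / A = 195.0 × 1800 / (43.9 km²) = 7.995 mm.
The 1-cm UH is the DRH scaled by (10 mm)/d, so U_p = 45.0 × 10/7.995 = 56.3 m³/s.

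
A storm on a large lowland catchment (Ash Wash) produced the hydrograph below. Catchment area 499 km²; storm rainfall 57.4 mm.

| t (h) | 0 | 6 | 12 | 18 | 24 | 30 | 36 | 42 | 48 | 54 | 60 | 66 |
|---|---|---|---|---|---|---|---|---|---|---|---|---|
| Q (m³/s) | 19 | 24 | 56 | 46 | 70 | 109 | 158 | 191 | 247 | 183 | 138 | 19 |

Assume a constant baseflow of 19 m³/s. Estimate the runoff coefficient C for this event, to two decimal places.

C ≈ 0.78

ΣQ_DR = 1032 m³/s; V = ΣQ_DR·Δt = 2.229 × 10^7 m³.
Runoff depth d = V / A = 44.67 mm.
C = d / P = 44.67 / 57.4 = 0.78.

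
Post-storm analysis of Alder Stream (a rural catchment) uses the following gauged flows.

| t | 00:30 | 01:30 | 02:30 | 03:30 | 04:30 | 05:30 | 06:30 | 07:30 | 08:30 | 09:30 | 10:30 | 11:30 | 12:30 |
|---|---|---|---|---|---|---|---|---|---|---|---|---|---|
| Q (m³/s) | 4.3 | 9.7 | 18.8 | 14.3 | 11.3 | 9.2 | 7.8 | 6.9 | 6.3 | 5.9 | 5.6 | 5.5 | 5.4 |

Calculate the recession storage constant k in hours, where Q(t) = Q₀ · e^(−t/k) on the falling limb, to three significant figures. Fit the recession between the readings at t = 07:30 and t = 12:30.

k ≈ 20.4 h

On the falling limb, Q drops from 6.9 to 5.4 m³/s between t = 07:30 and t = 12:30 (Δt = 5 h).
k = −Δt / ln(Q₂/Q₁) = −5 / ln(5.4/6.9) = 20.4 h.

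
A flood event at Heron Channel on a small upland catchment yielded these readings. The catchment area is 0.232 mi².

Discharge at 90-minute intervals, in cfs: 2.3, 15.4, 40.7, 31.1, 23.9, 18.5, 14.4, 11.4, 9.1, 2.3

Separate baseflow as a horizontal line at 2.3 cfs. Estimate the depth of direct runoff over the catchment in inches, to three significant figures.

Direct runoff: 0.0, 13.1, 38.4, 28.8, 21.6, 16.2, 12.1, 9.1, 6.8, 0.0 cfs; ΣQ_DR = 146.1 cfs.
V = ΣQ_DR · Δt = 146.1 × 5400 s = 7.889 × 10^5 ft³.
Over A = 0.232 mi², depth = V / A = 1.46 in.

d ≈ 1.46 in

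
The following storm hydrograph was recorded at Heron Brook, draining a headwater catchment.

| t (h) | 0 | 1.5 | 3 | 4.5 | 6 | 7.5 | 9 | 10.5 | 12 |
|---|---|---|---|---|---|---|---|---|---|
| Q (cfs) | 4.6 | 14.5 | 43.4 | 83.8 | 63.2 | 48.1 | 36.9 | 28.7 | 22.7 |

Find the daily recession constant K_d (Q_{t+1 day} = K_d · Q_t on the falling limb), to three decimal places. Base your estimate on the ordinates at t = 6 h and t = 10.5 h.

Between t = 6 h and t = 10.5 h the flow falls from 63.2 to 28.7 cfs over 3×1.5 h = 4.5 h.
Per-interval ratio K = (28.7/63.2)^(1/3) = 0.7686; K_d = K^(24/1.5) = 0.015.

K_d ≈ 0.015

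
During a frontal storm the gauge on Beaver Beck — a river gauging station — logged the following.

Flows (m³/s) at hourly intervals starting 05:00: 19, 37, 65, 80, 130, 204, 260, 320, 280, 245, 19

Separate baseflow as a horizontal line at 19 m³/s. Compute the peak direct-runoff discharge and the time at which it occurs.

Subtracting baseflow gives direct-runoff ordinates: 0.0, 18.0, 46.0, 61.0, 111.0, 185.0, 241.0, 301.0, 261.0, 226.0, 0.0 m³/s.
The maximum is 301.0 m³/s, occurring at the reading for t = 12:00.

Q_p = 301.0 m³/s at t = 12:00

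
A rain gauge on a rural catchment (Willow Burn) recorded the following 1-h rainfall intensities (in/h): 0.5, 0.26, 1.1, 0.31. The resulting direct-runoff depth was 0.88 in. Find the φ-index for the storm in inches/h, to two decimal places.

φ ≈ 0.36 in/h

Only the 2 blocks with intensity above φ contribute runoff: 0.5, 1.1 in/h.
Σ(I−φ)·Δt = d  ⇒  (0.5+1.1 − 2φ)·1 = 0.88
φ = (1.600 − 0.88/1) / 2 = 0.36 in/h.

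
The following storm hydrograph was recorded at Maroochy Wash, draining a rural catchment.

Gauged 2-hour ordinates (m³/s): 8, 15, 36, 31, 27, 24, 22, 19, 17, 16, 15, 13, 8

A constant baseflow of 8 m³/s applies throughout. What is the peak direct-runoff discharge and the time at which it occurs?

Subtracting baseflow gives direct-runoff ordinates: 0.0, 7.0, 28.0, 23.0, 19.0, 16.0, 14.0, 11.0, 9.0, 8.0, 7.0, 5.0, 0.0 m³/s.
The maximum is 28.0 m³/s, occurring at the reading for t = 4 h.

Q_p = 28.0 m³/s at t = 4 h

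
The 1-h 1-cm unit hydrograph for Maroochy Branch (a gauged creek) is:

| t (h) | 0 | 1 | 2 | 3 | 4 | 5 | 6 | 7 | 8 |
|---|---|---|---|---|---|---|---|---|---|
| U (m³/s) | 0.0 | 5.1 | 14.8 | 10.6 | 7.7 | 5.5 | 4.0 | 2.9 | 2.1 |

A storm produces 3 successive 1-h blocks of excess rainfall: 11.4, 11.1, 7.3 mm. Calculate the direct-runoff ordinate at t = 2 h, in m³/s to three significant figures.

By discrete convolution, Q_j = Σ (P_i / 10 mm) · U_{j−i}.
At t = 2 h (j=2): Q = (11.4/10)·14.8 + (11.1/10)·5.1 + (7.3/10)·0.0 = 22.5 m³/s.

Q ≈ 22.5 m³/s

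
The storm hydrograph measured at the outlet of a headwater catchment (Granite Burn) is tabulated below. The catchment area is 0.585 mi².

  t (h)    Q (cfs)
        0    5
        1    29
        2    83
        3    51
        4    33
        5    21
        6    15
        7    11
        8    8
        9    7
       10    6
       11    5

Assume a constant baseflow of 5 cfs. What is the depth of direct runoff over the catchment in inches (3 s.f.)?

Direct runoff: 0.0, 24.0, 78.0, 46.0, 28.0, 16.0, 10.0, 6.0, 3.0, 2.0, 1.0, 0.0 cfs; ΣQ_DR = 214.0 cfs.
V = ΣQ_DR · Δt = 214.0 × 3600 s = 7.704 × 10^5 ft³.
Over A = 0.585 mi², depth = V / A = 0.567 in.

d ≈ 0.567 in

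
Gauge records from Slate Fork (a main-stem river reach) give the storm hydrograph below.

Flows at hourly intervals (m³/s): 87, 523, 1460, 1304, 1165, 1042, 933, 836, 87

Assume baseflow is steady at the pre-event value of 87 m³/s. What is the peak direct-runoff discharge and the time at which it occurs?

Q_p = 1373.0 m³/s at t = 2 h

Subtracting baseflow gives direct-runoff ordinates: 0.0, 436.0, 1373.0, 1217.0, 1078.0, 955.0, 846.0, 749.0, 0.0 m³/s.
The maximum is 1373.0 m³/s, occurring at the reading for t = 2 h.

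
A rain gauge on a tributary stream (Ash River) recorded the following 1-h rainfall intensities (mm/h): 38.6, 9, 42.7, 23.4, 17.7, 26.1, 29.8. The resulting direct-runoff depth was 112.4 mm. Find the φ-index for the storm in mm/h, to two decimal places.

Only the 6 blocks with intensity above φ contribute runoff: 38.6, 42.7, 23.4, 17.7, 26.1, 29.8 mm/h.
Σ(I−φ)·Δt = d  ⇒  (38.6+42.7+23.4+17.7+26.1+29.8 − 6φ)·1 = 112.4
φ = (178.3 − 112.4/1) / 6 = 10.98 mm/h.

φ ≈ 10.98 mm/h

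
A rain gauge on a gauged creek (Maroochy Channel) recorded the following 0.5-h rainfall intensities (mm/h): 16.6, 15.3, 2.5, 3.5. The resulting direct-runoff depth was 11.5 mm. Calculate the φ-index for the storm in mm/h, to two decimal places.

φ ≈ 4.45 mm/h

Only the 2 blocks with intensity above φ contribute runoff: 16.6, 15.3 mm/h.
Σ(I−φ)·Δt = d  ⇒  (16.6+15.3 − 2φ)·0.5 = 11.5
φ = (31.90 − 11.5/0.5) / 2 = 4.45 mm/h.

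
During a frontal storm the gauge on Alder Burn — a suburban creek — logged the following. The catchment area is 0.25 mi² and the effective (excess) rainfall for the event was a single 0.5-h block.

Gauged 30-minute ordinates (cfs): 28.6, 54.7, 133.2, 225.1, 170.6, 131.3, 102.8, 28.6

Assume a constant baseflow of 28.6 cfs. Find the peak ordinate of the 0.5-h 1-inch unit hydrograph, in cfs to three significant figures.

Direct runoff: 0.0, 26.1, 104.6, 196.5, 142.0, 102.7, 74.2, 0.0 cfs; ΣQ_DR = 646.1 cfs, peak = 196.5 cfs.
Runoff depth d = ΣQ_DR·Δt / A = 646.1 × 1800 / (0.25 mi²) = 2.002 in.
The 1-inch UH is the DRH scaled by (1 in)/d, so U_p = 196.5 × 1/2.002 = 98.1 cfs.

U_p ≈ 98.1 cfs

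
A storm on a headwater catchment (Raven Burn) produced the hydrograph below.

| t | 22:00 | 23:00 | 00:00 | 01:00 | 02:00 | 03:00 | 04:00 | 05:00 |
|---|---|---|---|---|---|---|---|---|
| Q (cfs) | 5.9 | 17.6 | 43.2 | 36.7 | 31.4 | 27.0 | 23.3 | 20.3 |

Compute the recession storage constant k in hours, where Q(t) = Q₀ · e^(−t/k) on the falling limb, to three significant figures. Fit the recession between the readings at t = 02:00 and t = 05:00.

k ≈ 6.88 h

On the falling limb, Q drops from 31.4 to 20.3 cfs between t = 02:00 and t = 05:00 (Δt = 3 h).
k = −Δt / ln(Q₂/Q₁) = −3 / ln(20.3/31.4) = 6.88 h.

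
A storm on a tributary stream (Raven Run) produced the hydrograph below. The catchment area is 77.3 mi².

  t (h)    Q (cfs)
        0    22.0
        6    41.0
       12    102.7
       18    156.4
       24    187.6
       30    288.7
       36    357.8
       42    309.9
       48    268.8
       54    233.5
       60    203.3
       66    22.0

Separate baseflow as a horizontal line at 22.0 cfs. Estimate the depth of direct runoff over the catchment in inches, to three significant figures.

Direct runoff: 0.0, 19.0, 80.7, 134.4, 165.6, 266.7, 335.8, 287.9, 246.8, 211.5, 181.3, 0.0 cfs; ΣQ_DR = 1930 cfs.
V = ΣQ_DR · Δt = 1930 × 21600 s = 4.168 × 10^7 ft³.
Over A = 77.3 mi², depth = V / A = 0.232 in.

d ≈ 0.232 in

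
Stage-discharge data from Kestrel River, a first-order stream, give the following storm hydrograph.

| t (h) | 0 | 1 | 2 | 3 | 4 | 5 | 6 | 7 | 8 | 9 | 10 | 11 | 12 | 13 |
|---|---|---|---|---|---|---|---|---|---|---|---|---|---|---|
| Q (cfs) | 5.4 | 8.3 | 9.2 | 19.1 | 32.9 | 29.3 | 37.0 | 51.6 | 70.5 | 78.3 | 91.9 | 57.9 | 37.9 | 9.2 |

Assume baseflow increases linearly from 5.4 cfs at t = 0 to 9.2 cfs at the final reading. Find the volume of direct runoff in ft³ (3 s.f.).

Direct-runoff ordinates (Q − Q_b): 0.00, 2.61, 3.22, 12.82, 26.33, 22.44, 29.85, 44.15, 62.76, 70.27, 83.58, 49.28, 28.99, 0.00 cfs.
ΣQ_DR = 436.3 cfs.
With Δt = 1 h = 3600 s, V = ΣQ_DR · Δt = 436.3 × 3600 = 1.57 × 10^6 ft³.

V ≈ 1.57 × 10^6 ft³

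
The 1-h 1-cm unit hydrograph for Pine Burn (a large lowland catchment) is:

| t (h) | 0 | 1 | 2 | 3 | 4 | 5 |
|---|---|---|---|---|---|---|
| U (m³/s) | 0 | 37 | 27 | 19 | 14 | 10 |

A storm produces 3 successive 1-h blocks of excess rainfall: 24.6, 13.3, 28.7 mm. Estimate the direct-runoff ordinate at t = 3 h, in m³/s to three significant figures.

Q ≈ 189 m³/s

By discrete convolution, Q_j = Σ (P_i / 10 mm) · U_{j−i}.
At t = 3 h (j=3): Q = (24.6/10)·19 + (13.3/10)·27 + (28.7/10)·37 = 189 m³/s.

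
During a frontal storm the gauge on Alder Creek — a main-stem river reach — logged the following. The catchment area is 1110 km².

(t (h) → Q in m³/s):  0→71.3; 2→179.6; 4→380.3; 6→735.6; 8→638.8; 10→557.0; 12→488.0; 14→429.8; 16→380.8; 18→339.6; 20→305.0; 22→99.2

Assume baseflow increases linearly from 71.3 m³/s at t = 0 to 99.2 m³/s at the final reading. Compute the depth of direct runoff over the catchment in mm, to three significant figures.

Direct runoff: 0.00, 105.76, 303.93, 656.69, 557.35, 473.02, 401.48, 340.75, 289.21, 245.47, 208.34, 0.00 m³/s; ΣQ_DR = 3582 m³/s.
V = ΣQ_DR · Δt = 3582 × 7200 s = 2.579 × 10^7 m³.
Over A = 1110 km², depth = V / A = 23.2 mm.

d ≈ 23.2 mm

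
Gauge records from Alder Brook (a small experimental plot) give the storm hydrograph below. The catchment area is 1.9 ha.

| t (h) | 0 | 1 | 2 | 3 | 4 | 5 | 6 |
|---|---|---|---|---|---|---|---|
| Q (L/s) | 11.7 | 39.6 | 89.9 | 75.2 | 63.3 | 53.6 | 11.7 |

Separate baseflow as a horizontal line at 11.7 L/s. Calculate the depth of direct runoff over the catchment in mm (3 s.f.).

d ≈ 49.9 mm

Direct runoff: 0.0, 27.9, 78.2, 63.5, 51.6, 41.9, 0.0 L/s; ΣQ_DR = 263.1 L/s.
V = ΣQ_DR · Δt = 263.1 × 3600 s = 9.472 × 10^5 L.
Over A = 1.9 ha, depth = V / A = 49.9 mm.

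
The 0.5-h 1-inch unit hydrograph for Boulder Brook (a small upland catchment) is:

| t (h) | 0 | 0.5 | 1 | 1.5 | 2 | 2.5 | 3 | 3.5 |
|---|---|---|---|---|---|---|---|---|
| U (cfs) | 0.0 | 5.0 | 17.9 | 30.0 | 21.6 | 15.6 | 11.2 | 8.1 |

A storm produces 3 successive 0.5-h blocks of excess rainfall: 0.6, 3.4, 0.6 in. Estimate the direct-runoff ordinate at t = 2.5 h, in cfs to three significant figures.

Q ≈ 101 cfs

By discrete convolution, Q_j = Σ (P_i / 1 in) · U_{j−i}.
At t = 2.5 h (j=5): Q = (0.6/1)·15.6 + (3.4/1)·21.6 + (0.6/1)·30.0 = 101 cfs.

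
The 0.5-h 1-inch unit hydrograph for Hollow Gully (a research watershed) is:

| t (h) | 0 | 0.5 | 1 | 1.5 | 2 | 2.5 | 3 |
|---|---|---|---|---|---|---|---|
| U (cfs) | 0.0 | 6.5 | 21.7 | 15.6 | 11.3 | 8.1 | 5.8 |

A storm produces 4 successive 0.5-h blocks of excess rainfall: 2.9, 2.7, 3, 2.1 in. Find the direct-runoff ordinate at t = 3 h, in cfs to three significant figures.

Q ≈ 105 cfs

By discrete convolution, Q_j = Σ (P_i / 1 in) · U_{j−i}.
At t = 3 h (j=6): Q = (2.9/1)·5.8 + (2.7/1)·8.1 + (3/1)·11.3 + (2.1/1)·15.6 = 105 cfs.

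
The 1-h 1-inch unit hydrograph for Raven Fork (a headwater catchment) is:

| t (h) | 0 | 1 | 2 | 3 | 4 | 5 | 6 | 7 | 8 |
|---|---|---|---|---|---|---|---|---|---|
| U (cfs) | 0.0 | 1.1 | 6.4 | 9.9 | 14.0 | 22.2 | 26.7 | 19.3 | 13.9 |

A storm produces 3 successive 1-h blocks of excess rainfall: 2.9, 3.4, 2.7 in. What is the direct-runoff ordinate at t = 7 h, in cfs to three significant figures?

By discrete convolution, Q_j = Σ (P_i / 1 in) · U_{j−i}.
At t = 7 h (j=7): Q = (2.9/1)·19.3 + (3.4/1)·26.7 + (2.7/1)·22.2 = 207 cfs.

Q ≈ 207 cfs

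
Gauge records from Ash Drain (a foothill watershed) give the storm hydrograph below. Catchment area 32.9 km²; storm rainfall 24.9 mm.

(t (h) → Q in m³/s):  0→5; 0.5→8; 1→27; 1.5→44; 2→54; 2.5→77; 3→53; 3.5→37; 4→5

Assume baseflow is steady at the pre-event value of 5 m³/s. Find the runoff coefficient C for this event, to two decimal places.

ΣQ_DR = 265.0 m³/s; V = ΣQ_DR·Δt = 4.770 × 10^5 m³.
Runoff depth d = V / A = 14.50 mm.
C = d / P = 14.50 / 24.9 = 0.58.

C ≈ 0.58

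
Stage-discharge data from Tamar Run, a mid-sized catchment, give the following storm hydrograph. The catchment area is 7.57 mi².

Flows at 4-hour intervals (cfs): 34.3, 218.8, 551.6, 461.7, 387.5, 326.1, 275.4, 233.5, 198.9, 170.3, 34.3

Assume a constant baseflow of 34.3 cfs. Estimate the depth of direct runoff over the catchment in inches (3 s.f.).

Direct runoff: 0.0, 184.5, 517.3, 427.4, 353.2, 291.8, 241.1, 199.2, 164.6, 136.0, 0.0 cfs; ΣQ_DR = 2515 cfs.
V = ΣQ_DR · Δt = 2515 × 14400 s = 3.622 × 10^7 ft³.
Over A = 7.57 mi², depth = V / A = 2.06 in.

d ≈ 2.06 in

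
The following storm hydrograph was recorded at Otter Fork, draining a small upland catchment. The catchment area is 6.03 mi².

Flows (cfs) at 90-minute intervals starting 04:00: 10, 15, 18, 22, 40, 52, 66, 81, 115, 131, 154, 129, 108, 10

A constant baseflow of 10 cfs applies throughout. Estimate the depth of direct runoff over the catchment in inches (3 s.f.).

d ≈ 0.313 in

Direct runoff: 0.0, 5.0, 8.0, 12.0, 30.0, 42.0, 56.0, 71.0, 105.0, 121.0, 144.0, 119.0, 98.0, 0.0 cfs; ΣQ_DR = 811.0 cfs.
V = ΣQ_DR · Δt = 811.0 × 5400 s = 4.379 × 10^6 ft³.
Over A = 6.03 mi², depth = V / A = 0.313 in.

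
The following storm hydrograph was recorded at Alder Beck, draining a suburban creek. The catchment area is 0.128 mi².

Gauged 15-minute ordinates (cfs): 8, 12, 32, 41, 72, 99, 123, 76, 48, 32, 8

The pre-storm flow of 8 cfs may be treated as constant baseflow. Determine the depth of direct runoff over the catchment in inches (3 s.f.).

d ≈ 1.40 in

Direct runoff: 0.0, 4.0, 24.0, 33.0, 64.0, 91.0, 115.0, 68.0, 40.0, 24.0, 0.0 cfs; ΣQ_DR = 463.0 cfs.
V = ΣQ_DR · Δt = 463.0 × 900 s = 4.167 × 10^5 ft³.
Over A = 0.128 mi², depth = V / A = 1.40 in.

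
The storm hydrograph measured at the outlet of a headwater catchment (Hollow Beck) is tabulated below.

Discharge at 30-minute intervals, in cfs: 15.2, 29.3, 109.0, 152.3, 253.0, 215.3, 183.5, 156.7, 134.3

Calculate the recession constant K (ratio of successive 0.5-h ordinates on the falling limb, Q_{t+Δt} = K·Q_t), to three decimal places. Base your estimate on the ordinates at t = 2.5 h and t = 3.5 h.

Using the recession-limb readings at t = 2.5 h and t = 3.5 h: Q falls from 215.3 to 156.7 cfs over 2 intervals.
K = (Q₂/Q₁)^(1/2) = (156.7/215.3)^(1/2) = 0.853.

K ≈ 0.853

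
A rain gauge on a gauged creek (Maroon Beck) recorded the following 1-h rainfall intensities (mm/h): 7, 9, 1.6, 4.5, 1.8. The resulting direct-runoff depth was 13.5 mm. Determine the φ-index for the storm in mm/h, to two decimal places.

φ ≈ 2.33 mm/h

Only the 3 blocks with intensity above φ contribute runoff: 7, 9, 4.5 mm/h.
Σ(I−φ)·Δt = d  ⇒  (7+9+4.5 − 3φ)·1 = 13.5
φ = (20.50 − 13.5/1) / 3 = 2.33 mm/h.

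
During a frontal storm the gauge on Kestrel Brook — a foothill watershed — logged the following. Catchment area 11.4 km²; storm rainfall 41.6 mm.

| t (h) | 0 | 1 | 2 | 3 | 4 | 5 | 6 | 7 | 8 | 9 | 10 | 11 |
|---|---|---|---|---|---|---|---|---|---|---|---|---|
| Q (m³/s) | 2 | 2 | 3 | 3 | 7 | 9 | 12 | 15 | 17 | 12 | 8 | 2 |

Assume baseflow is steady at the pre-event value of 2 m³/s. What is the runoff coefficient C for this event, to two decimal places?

C ≈ 0.52

ΣQ_DR = 68.00 m³/s; V = ΣQ_DR·Δt = 2.448 × 10^5 m³.
Runoff depth d = V / A = 21.47 mm.
C = d / P = 21.47 / 41.6 = 0.52.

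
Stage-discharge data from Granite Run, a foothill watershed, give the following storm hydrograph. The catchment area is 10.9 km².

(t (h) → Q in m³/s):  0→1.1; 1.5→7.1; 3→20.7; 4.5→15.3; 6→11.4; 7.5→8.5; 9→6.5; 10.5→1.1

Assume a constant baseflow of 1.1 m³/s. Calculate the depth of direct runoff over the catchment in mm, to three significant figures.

d ≈ 31.2 mm

Direct runoff: 0.0, 6.0, 19.6, 14.2, 10.3, 7.4, 5.4, 0.0 m³/s; ΣQ_DR = 62.90 m³/s.
V = ΣQ_DR · Δt = 62.90 × 5400 s = 3.397 × 10^5 m³.
Over A = 10.9 km², depth = V / A = 31.2 mm.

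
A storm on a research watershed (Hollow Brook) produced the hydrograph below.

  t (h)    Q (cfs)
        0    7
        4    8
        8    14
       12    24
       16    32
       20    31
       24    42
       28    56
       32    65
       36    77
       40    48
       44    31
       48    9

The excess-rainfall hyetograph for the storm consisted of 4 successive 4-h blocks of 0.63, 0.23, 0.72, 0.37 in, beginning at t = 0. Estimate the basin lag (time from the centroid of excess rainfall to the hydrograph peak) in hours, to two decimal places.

t_L ≈ 28.30 h

Centroid of excess rainfall: t_c = Σ P_i·t̄_i / ΣP_i = 7.7026 h (block centres at 2, 6, 10, 14 h).
Hydrograph peak occurs at t = 36 h, so basin lag t_L = 36 − 7.7026 = 28.30 h.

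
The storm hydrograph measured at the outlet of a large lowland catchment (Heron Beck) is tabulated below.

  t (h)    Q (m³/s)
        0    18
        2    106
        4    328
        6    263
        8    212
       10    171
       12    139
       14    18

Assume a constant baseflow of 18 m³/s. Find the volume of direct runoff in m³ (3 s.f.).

V ≈ 8.00 × 10^6 m³

Direct-runoff ordinates (Q − Q_b): 0.0, 88.0, 310.0, 245.0, 194.0, 153.0, 121.0, 0.0 m³/s.
ΣQ_DR = 1111 m³/s.
With Δt = 2 h = 7200 s, V = ΣQ_DR · Δt = 1111 × 7200 = 8.00 × 10^6 m³.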